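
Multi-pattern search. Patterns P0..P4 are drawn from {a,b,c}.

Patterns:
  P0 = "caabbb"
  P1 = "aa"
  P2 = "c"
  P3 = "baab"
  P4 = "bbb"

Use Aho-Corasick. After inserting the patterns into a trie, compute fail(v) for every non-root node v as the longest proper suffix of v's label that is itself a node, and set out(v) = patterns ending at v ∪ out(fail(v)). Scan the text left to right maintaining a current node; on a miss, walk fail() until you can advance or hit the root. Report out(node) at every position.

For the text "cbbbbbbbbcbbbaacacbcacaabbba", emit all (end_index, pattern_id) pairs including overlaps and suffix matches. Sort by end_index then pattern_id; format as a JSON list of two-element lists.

Build:
Trie nodes:
  0='ε' goto a→7 b→9 c→1
  1='c' goto a→2  [P2 ends]
  2='ca' goto a→3
  3='caa' goto b→4
  4='caab' goto b→5
  5='caabb' goto b→6
  6='caabbb' goto ·  [P0 ends]
  7='a' goto a→8
  8='aa' goto ·  [P1 ends]
  9='b' goto a→10 b→13
  10='ba' goto a→11
  11='baa' goto b→12
  12='baab' goto ·  [P3 ends]
  13='bb' goto b→14
  14='bbb' goto ·  [P4 ends]

Failure links (BFS by depth):
  fail(1) 'c': from fail(0)=0 chase 'c': 0 ⇒ 0;  out={2}∪out(0)={2}
  fail(7) 'a': from fail(0)=0 chase 'a': 0 ⇒ 0;  out=∅∪out(0)=∅
  fail(9) 'b': from fail(0)=0 chase 'b': 0 ⇒ 0;  out=∅∪out(0)=∅
  fail(2) 'ca': from fail(1)=0 chase 'a': 0 ⇒ 7;  out=∅∪out(7)=∅
  fail(8) 'aa': from fail(7)=0 chase 'a': 0 ⇒ 7;  out={1}∪out(7)={1}
  fail(10) 'ba': from fail(9)=0 chase 'a': 0 ⇒ 7;  out=∅∪out(7)=∅
  fail(13) 'bb': from fail(9)=0 chase 'b': 0 ⇒ 9;  out=∅∪out(9)=∅
  fail(3) 'caa': from fail(2)=7 chase 'a': 7 ⇒ 8;  out=∅∪out(8)={1}
  fail(11) 'baa': from fail(10)=7 chase 'a': 7 ⇒ 8;  out=∅∪out(8)={1}
  fail(14) 'bbb': from fail(13)=9 chase 'b': 9 ⇒ 13;  out={4}∪out(13)={4}
  fail(4) 'caab': from fail(3)=8 chase 'b': 8→7→0 ⇒ 9;  out=∅∪out(9)=∅
  fail(12) 'baab': from fail(11)=8 chase 'b': 8→7→0 ⇒ 9;  out={3}∪out(9)={3}
  fail(5) 'caabb': from fail(4)=9 chase 'b': 9 ⇒ 13;  out=∅∪out(13)=∅
  fail(6) 'caabbb': from fail(5)=13 chase 'b': 13 ⇒ 14;  out={0}∪out(14)={0,4}

Run:
pos 0 'c': at 1  → match P2@[0:0]
pos 1 'b': at 9 (fail-walked)
pos 2 'b': at 13
pos 3 'b': at 14  → match P4@[1:3]
pos 4 'b': at 14 (fail-walked)  → match P4@[2:4]
pos 5 'b': at 14 (fail-walked)  → match P4@[3:5]
pos 6 'b': at 14 (fail-walked)  → match P4@[4:6]
pos 7 'b': at 14 (fail-walked)  → match P4@[5:7]
pos 8 'b': at 14 (fail-walked)  → match P4@[6:8]
pos 9 'c': at 1 (fail-walked)  → match P2@[9:9]
pos 10 'b': at 9 (fail-walked)
pos 11 'b': at 13
pos 12 'b': at 14  → match P4@[10:12]
pos 13 'a': at 10 (fail-walked)
pos 14 'a': at 11  → match P1@[13:14]
pos 15 'c': at 1 (fail-walked)  → match P2@[15:15]
pos 16 'a': at 2
pos 17 'c': at 1 (fail-walked)  → match P2@[17:17]
pos 18 'b': at 9 (fail-walked)
pos 19 'c': at 1 (fail-walked)  → match P2@[19:19]
pos 20 'a': at 2
pos 21 'c': at 1 (fail-walked)  → match P2@[21:21]
pos 22 'a': at 2
pos 23 'a': at 3  → match P1@[22:23]
pos 24 'b': at 4
pos 25 'b': at 5
pos 26 'b': at 6  → match P0@[21:26],P4@[24:26]
pos 27 'a': at 10 (fail-walked)

Result: [[0,2],[3,4],[4,4],[5,4],[6,4],[7,4],[8,4],[9,2],[12,4],[14,1],[15,2],[17,2],[19,2],[21,2],[23,1],[26,0],[26,4]]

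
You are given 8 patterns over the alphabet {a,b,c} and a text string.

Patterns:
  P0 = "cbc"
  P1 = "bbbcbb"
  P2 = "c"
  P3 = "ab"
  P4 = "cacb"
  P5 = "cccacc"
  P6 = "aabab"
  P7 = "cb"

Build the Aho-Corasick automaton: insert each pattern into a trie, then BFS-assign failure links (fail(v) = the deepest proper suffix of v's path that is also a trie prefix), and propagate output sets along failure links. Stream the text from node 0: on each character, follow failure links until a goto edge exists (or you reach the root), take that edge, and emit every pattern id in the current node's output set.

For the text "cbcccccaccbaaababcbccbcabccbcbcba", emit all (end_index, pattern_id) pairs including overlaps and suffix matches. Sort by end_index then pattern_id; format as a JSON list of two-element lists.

Construct AC machine:
Trie nodes:
  0='ε' goto a→10 b→4 c→1
  1='c' goto a→12 b→2 c→15  [P2 ends]
  2='cb' goto c→3  [P7 ends]
  3='cbc' goto ·  [P0 ends]
  4='b' goto b→5
  5='bb' goto b→6
  6='bbb' goto c→7
  7='bbbc' goto b→8
  8='bbbcb' goto b→9
  9='bbbcbb' goto ·  [P1 ends]
  10='a' goto a→20 b→11
  11='ab' goto ·  [P3 ends]
  12='ca' goto c→13
  13='cac' goto b→14
  14='cacb' goto ·  [P4 ends]
  15='cc' goto c→16
  16='ccc' goto a→17
  17='ccca' goto c→18
  18='cccac' goto c→19
  19='cccacc' goto ·  [P5 ends]
  20='aa' goto b→21
  21='aab' goto a→22
  22='aaba' goto b→23
  23='aabab' goto ·  [P6 ends]

BFS fail/out derivation:
  n1('c'): parent n0 fail=0; on 'c' 0 → fail=0;  out {2}∪∅={2}
  n4('b'): parent n0 fail=0; on 'b' 0 → fail=0;  out ∅∪∅=∅
  n10('a'): parent n0 fail=0; on 'a' 0 → fail=0;  out ∅∪∅=∅
  n2('cb'): parent n1 fail=0; on 'b' 0 → fail=4;  out {7}∪∅={7}
  n5('bb'): parent n4 fail=0; on 'b' 0 → fail=4;  out ∅∪∅=∅
  n11('ab'): parent n10 fail=0; on 'b' 0 → fail=4;  out {3}∪∅={3}
  n12('ca'): parent n1 fail=0; on 'a' 0 → fail=10;  out ∅∪∅=∅
  n15('cc'): parent n1 fail=0; on 'c' 0 → fail=1;  out ∅∪{2}={2}
  n20('aa'): parent n10 fail=0; on 'a' 0 → fail=10;  out ∅∪∅=∅
  n3('cbc'): parent n2 fail=4; on 'c' 4→0 → fail=1;  out {0}∪{2}={0,2}
  n6('bbb'): parent n5 fail=4; on 'b' 4 → fail=5;  out ∅∪∅=∅
  n13('cac'): parent n12 fail=10; on 'c' 10→0 → fail=1;  out ∅∪{2}={2}
  n16('ccc'): parent n15 fail=1; on 'c' 1 → fail=15;  out ∅∪{2}={2}
  n21('aab'): parent n20 fail=10; on 'b' 10 → fail=11;  out ∅∪{3}={3}
  n7('bbbc'): parent n6 fail=5; on 'c' 5→4→0 → fail=1;  out ∅∪{2}={2}
  n14('cacb'): parent n13 fail=1; on 'b' 1 → fail=2;  out {4}∪{7}={4,7}
  n17('ccca'): parent n16 fail=15; on 'a' 15→1 → fail=12;  out ∅∪∅=∅
  n22('aaba'): parent n21 fail=11; on 'a' 11→4→0 → fail=10;  out ∅∪∅=∅
  n8('bbbcb'): parent n7 fail=1; on 'b' 1 → fail=2;  out ∅∪{7}={7}
  n18('cccac'): parent n17 fail=12; on 'c' 12 → fail=13;  out ∅∪{2}={2}
  n23('aabab'): parent n22 fail=10; on 'b' 10 → fail=11;  out {6}∪{3}={3,6}
  n9('bbbcbb'): parent n8 fail=2; on 'b' 2→4 → fail=5;  out {1}∪∅={1}
  n19('cccacc'): parent n18 fail=13; on 'c' 13→1 → fail=15;  out {5}∪{2}={2,5}

Scan:
[0] read 'c'  n0⇒n1  ** P2@[0:0]
[1] read 'b'  n1⇒n2  ** P7@[0:1]
[2] read 'c'  n2⇒n3  ** P0@[0:2],P2@[2:2]
[3] read 'c'  n3⇒n15 ·f  ** P2@[3:3]
[4] read 'c'  n15⇒n16  ** P2@[4:4]
[5] read 'c'  n16⇒n16 ·f  ** P2@[5:5]
[6] read 'c'  n16⇒n16 ·f  ** P2@[6:6]
[7] read 'a'  n16⇒n17
[8] read 'c'  n17⇒n18  ** P2@[8:8]
[9] read 'c'  n18⇒n19  ** P2@[9:9],P5@[4:9]
[10] read 'b'  n19⇒n2 ·f  ** P7@[9:10]
[11] read 'a'  n2⇒n10 ·f
[12] read 'a'  n10⇒n20
[13] read 'a'  n20⇒n20 ·f
[14] read 'b'  n20⇒n21  ** P3@[13:14]
[15] read 'a'  n21⇒n22
[16] read 'b'  n22⇒n23  ** P3@[15:16],P6@[12:16]
[17] read 'c'  n23⇒n1 ·f  ** P2@[17:17]
[18] read 'b'  n1⇒n2  ** P7@[17:18]
[19] read 'c'  n2⇒n3  ** P0@[17:19],P2@[19:19]
[20] read 'c'  n3⇒n15 ·f  ** P2@[20:20]
[21] read 'b'  n15⇒n2 ·f  ** P7@[20:21]
[22] read 'c'  n2⇒n3  ** P0@[20:22],P2@[22:22]
[23] read 'a'  n3⇒n12 ·f
[24] read 'b'  n12⇒n11 ·f  ** P3@[23:24]
[25] read 'c'  n11⇒n1 ·f  ** P2@[25:25]
[26] read 'c'  n1⇒n15  ** P2@[26:26]
[27] read 'b'  n15⇒n2 ·f  ** P7@[26:27]
[28] read 'c'  n2⇒n3  ** P0@[26:28],P2@[28:28]
[29] read 'b'  n3⇒n2 ·f  ** P7@[28:29]
[30] read 'c'  n2⇒n3  ** P0@[28:30],P2@[30:30]
[31] read 'b'  n3⇒n2 ·f  ** P7@[30:31]
[32] read 'a'  n2⇒n10 ·f

Matches: [[0,2],[1,7],[2,0],[2,2],[3,2],[4,2],[5,2],[6,2],[8,2],[9,2],[9,5],[10,7],[14,3],[16,3],[16,6],[17,2],[18,7],[19,0],[19,2],[20,2],[21,7],[22,0],[22,2],[24,3],[25,2],[26,2],[27,7],[28,0],[28,2],[29,7],[30,0],[30,2],[31,7]]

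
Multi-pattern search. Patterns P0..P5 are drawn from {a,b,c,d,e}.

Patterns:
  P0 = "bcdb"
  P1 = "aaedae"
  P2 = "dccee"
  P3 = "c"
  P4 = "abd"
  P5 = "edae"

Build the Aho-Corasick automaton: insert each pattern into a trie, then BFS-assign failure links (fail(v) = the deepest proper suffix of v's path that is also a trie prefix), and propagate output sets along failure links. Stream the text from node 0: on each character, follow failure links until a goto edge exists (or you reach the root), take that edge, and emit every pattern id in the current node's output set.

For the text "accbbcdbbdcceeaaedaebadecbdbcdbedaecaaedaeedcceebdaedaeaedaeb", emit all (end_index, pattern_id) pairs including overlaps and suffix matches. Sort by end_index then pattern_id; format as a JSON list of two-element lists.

Construct AC machine:
Trie (insert patterns):
  0='ε' goto a→5 b→1 c→16 d→11 e→19
  1='b' goto c→2
  2='bc' goto d→3
  3='bcd' goto b→4
  4='bcdb' goto ·  [P0 ends]
  5='a' goto a→6 b→17
  6='aa' goto e→7
  7='aae' goto d→8
  8='aaed' goto a→9
  9='aaeda' goto e→10
  10='aaedae' goto ·  [P1 ends]
  11='d' goto c→12
  12='dc' goto c→13
  13='dcc' goto e→14
  14='dcce' goto e→15
  15='dccee' goto ·  [P2 ends]
  16='c' goto ·  [P3 ends]
  17='ab' goto d→18
  18='abd' goto ·  [P4 ends]
  19='e' goto d→20
  20='ed' goto a→21
  21='eda' goto e→22
  22='edae' goto ·  [P5 ends]

Failure links (BFS by depth):
  n1('b'): parent n0 fail=0; on 'b' 0 → fail=0;  out ∅∪∅=∅
  n5('a'): parent n0 fail=0; on 'a' 0 → fail=0;  out ∅∪∅=∅
  n11('d'): parent n0 fail=0; on 'd' 0 → fail=0;  out ∅∪∅=∅
  n16('c'): parent n0 fail=0; on 'c' 0 → fail=0;  out {3}∪∅={3}
  n19('e'): parent n0 fail=0; on 'e' 0 → fail=0;  out ∅∪∅=∅
  n2('bc'): parent n1 fail=0; on 'c' 0 → fail=16;  out ∅∪{3}={3}
  n6('aa'): parent n5 fail=0; on 'a' 0 → fail=5;  out ∅∪∅=∅
  n12('dc'): parent n11 fail=0; on 'c' 0 → fail=16;  out ∅∪{3}={3}
  n17('ab'): parent n5 fail=0; on 'b' 0 → fail=1;  out ∅∪∅=∅
  n20('ed'): parent n19 fail=0; on 'd' 0 → fail=11;  out ∅∪∅=∅
  n3('bcd'): parent n2 fail=16; on 'd' 16→0 → fail=11;  out ∅∪∅=∅
  n7('aae'): parent n6 fail=5; on 'e' 5→0 → fail=19;  out ∅∪∅=∅
  n13('dcc'): parent n12 fail=16; on 'c' 16→0 → fail=16;  out ∅∪{3}={3}
  n18('abd'): parent n17 fail=1; on 'd' 1→0 → fail=11;  out {4}∪∅={4}
  n21('eda'): parent n20 fail=11; on 'a' 11→0 → fail=5;  out ∅∪∅=∅
  n4('bcdb'): parent n3 fail=11; on 'b' 11→0 → fail=1;  out {0}∪∅={0}
  n8('aaed'): parent n7 fail=19; on 'd' 19 → fail=20;  out ∅∪∅=∅
  n14('dcce'): parent n13 fail=16; on 'e' 16→0 → fail=19;  out ∅∪∅=∅
  n22('edae'): parent n21 fail=5; on 'e' 5→0 → fail=19;  out {5}∪∅={5}
  n9('aaeda'): parent n8 fail=20; on 'a' 20 → fail=21;  out ∅∪∅=∅
  n15('dccee'): parent n14 fail=19; on 'e' 19→0 → fail=19;  out {2}∪∅={2}
  n10('aaedae'): parent n9 fail=21; on 'e' 21 → fail=22;  out {1}∪{5}={1,5}

Scan:
pos 0 'a': at 5
pos 1 'c': at 16 (via fail)  ** P3@[1:1]
pos 2 'c': at 16 (via fail)  ** P3@[2:2]
pos 3 'b': at 1 (via fail)
pos 4 'b': at 1 (via fail)
pos 5 'c': at 2  ** P3@[5:5]
pos 6 'd': at 3
pos 7 'b': at 4  ** P0@[4:7]
pos 8 'b': at 1 (via fail)
pos 9 'd': at 11 (via fail)
pos 10 'c': at 12  ** P3@[10:10]
pos 11 'c': at 13  ** P3@[11:11]
pos 12 'e': at 14
pos 13 'e': at 15  ** P2@[9:13]
pos 14 'a': at 5 (via fail)
pos 15 'a': at 6
pos 16 'e': at 7
pos 17 'd': at 8
pos 18 'a': at 9
pos 19 'e': at 10  ** P1@[14:19],P5@[16:19]
pos 20 'b': at 1 (via fail)
pos 21 'a': at 5 (via fail)
pos 22 'd': at 11 (via fail)
pos 23 'e': at 19 (via fail)
pos 24 'c': at 16 (via fail)  ** P3@[24:24]
pos 25 'b': at 1 (via fail)
pos 26 'd': at 11 (via fail)
pos 27 'b': at 1 (via fail)
pos 28 'c': at 2  ** P3@[28:28]
pos 29 'd': at 3
pos 30 'b': at 4  ** P0@[27:30]
pos 31 'e': at 19 (via fail)
pos 32 'd': at 20
pos 33 'a': at 21
pos 34 'e': at 22  ** P5@[31:34]
pos 35 'c': at 16 (via fail)  ** P3@[35:35]
pos 36 'a': at 5 (via fail)
pos 37 'a': at 6
pos 38 'e': at 7
pos 39 'd': at 8
pos 40 'a': at 9
pos 41 'e': at 10  ** P1@[36:41],P5@[38:41]
pos 42 'e': at 19 (via fail)
pos 43 'd': at 20
pos 44 'c': at 12 (via fail)  ** P3@[44:44]
pos 45 'c': at 13  ** P3@[45:45]
pos 46 'e': at 14
pos 47 'e': at 15  ** P2@[43:47]
pos 48 'b': at 1 (via fail)
pos 49 'd': at 11 (via fail)
pos 50 'a': at 5 (via fail)
pos 51 'e': at 19 (via fail)
pos 52 'd': at 20
pos 53 'a': at 21
pos 54 'e': at 22  ** P5@[51:54]
pos 55 'a': at 5 (via fail)
pos 56 'e': at 19 (via fail)
pos 57 'd': at 20
pos 58 'a': at 21
pos 59 'e': at 22  ** P5@[56:59]
pos 60 'b': at 1 (via fail)

Matches: [[1,3],[2,3],[5,3],[7,0],[10,3],[11,3],[13,2],[19,1],[19,5],[24,3],[28,3],[30,0],[34,5],[35,3],[41,1],[41,5],[44,3],[45,3],[47,2],[54,5],[59,5]]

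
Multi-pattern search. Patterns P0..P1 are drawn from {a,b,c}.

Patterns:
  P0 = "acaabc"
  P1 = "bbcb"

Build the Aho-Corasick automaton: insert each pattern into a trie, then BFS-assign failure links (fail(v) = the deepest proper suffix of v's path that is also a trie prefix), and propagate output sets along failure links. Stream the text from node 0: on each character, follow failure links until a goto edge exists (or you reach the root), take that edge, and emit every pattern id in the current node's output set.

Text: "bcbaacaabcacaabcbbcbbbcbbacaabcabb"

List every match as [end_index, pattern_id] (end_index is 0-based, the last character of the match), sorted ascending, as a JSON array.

Build automaton:
Trie (insert patterns):
  n0 'ε': a→1 b→7
  n1 'a': c→2
  n2 'ac': a→3
  n3 'aca': a→4
  n4 'acaa': b→5
  n5 'acaab': c→6
  n6 'acaabc': ·  [P0 ends]
  n7 'b': b→8
  n8 'bb': c→9
  n9 'bbc': b→10
  n10 'bbcb': ·  [P1 ends]

Failure links (BFS by depth):
  fail(1) 'a': from fail(0)=0 chase 'a': 0 ⇒ 0;  out=∅∪out(0)=∅
  fail(7) 'b': from fail(0)=0 chase 'b': 0 ⇒ 0;  out=∅∪out(0)=∅
  fail(2) 'ac': from fail(1)=0 chase 'c': 0 ⇒ 0;  out=∅∪out(0)=∅
  fail(8) 'bb': from fail(7)=0 chase 'b': 0 ⇒ 7;  out=∅∪out(7)=∅
  fail(3) 'aca': from fail(2)=0 chase 'a': 0 ⇒ 1;  out=∅∪out(1)=∅
  fail(9) 'bbc': from fail(8)=7 chase 'c': 7→0 ⇒ 0;  out=∅∪out(0)=∅
  fail(4) 'acaa': from fail(3)=1 chase 'a': 1→0 ⇒ 1;  out=∅∪out(1)=∅
  fail(10) 'bbcb': from fail(9)=0 chase 'b': 0 ⇒ 7;  out={1}∪out(7)={1}
  fail(5) 'acaab': from fail(4)=1 chase 'b': 1→0 ⇒ 7;  out=∅∪out(7)=∅
  fail(6) 'acaabc': from fail(5)=7 chase 'c': 7→0 ⇒ 0;  out={0}∪out(0)={0}

Text stream:
pos 0 'b': at 7
pos 1 'c': at 0 (via fail)
pos 2 'b': at 7
pos 3 'a': at 1 (via fail)
pos 4 'a': at 1 (via fail)
pos 5 'c': at 2
pos 6 'a': at 3
pos 7 'a': at 4
pos 8 'b': at 5
pos 9 'c': at 6  ** P0@[4:9]
pos 10 'a': at 1 (via fail)
pos 11 'c': at 2
pos 12 'a': at 3
pos 13 'a': at 4
pos 14 'b': at 5
pos 15 'c': at 6  ** P0@[10:15]
pos 16 'b': at 7 (via fail)
pos 17 'b': at 8
pos 18 'c': at 9
pos 19 'b': at 10  ** P1@[16:19]
pos 20 'b': at 8 (via fail)
pos 21 'b': at 8 (via fail)
pos 22 'c': at 9
pos 23 'b': at 10  ** P1@[20:23]
pos 24 'b': at 8 (via fail)
pos 25 'a': at 1 (via fail)
pos 26 'c': at 2
pos 27 'a': at 3
pos 28 'a': at 4
pos 29 'b': at 5
pos 30 'c': at 6  ** P0@[25:30]
pos 31 'a': at 1 (via fail)
pos 32 'b': at 7 (via fail)
pos 33 'b': at 8

Result: [[9,0],[15,0],[19,1],[23,1],[30,0]]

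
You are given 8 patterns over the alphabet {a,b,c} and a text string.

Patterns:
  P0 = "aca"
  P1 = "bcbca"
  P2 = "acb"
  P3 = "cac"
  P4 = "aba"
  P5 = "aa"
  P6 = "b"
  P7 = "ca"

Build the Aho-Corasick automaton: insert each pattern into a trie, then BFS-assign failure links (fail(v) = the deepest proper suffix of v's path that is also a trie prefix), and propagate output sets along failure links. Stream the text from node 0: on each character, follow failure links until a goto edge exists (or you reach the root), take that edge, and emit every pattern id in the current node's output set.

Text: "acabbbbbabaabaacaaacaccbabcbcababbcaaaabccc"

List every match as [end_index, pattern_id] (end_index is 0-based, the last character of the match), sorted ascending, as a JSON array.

Build automaton:
Trie nodes:
  n0 'ε': a→1 b→4 c→10
  n1 'a': a→15 b→13 c→2
  n2 'ac': a→3 b→9
  n3 'aca': ·  [P0 ends]
  n4 'b': c→5  [P6 ends]
  n5 'bc': b→6
  n6 'bcb': c→7
  n7 'bcbc': a→8
  n8 'bcbca': ·  [P1 ends]
  n9 'acb': ·  [P2 ends]
  n10 'c': a→11
  n11 'ca': c→12  [P7 ends]
  n12 'cac': ·  [P3 ends]
  n13 'ab': a→14
  n14 'aba': ·  [P4 ends]
  n15 'aa': ·  [P5 ends]

Failure links (BFS by depth):
  fail(1) 'a': from fail(0)=0 chase 'a': 0 ⇒ 0;  out=∅∪out(0)=∅
  fail(4) 'b': from fail(0)=0 chase 'b': 0 ⇒ 0;  out={6}∪out(0)={6}
  fail(10) 'c': from fail(0)=0 chase 'c': 0 ⇒ 0;  out=∅∪out(0)=∅
  fail(2) 'ac': from fail(1)=0 chase 'c': 0 ⇒ 10;  out=∅∪out(10)=∅
  fail(5) 'bc': from fail(4)=0 chase 'c': 0 ⇒ 10;  out=∅∪out(10)=∅
  fail(11) 'ca': from fail(10)=0 chase 'a': 0 ⇒ 1;  out={7}∪out(1)={7}
  fail(13) 'ab': from fail(1)=0 chase 'b': 0 ⇒ 4;  out=∅∪out(4)={6}
  fail(15) 'aa': from fail(1)=0 chase 'a': 0 ⇒ 1;  out={5}∪out(1)={5}
  fail(3) 'aca': from fail(2)=10 chase 'a': 10 ⇒ 11;  out={0}∪out(11)={0,7}
  fail(6) 'bcb': from fail(5)=10 chase 'b': 10→0 ⇒ 4;  out=∅∪out(4)={6}
  fail(9) 'acb': from fail(2)=10 chase 'b': 10→0 ⇒ 4;  out={2}∪out(4)={2,6}
  fail(12) 'cac': from fail(11)=1 chase 'c': 1 ⇒ 2;  out={3}∪out(2)={3}
  fail(14) 'aba': from fail(13)=4 chase 'a': 4→0 ⇒ 1;  out={4}∪out(1)={4}
  fail(7) 'bcbc': from fail(6)=4 chase 'c': 4 ⇒ 5;  out=∅∪out(5)=∅
  fail(8) 'bcbca': from fail(7)=5 chase 'a': 5→10 ⇒ 11;  out={1}∪out(11)={1,7}

Scan:
[0] read 'a'  n0⇒n1
[1] read 'c'  n1⇒n2
[2] read 'a'  n2⇒n3  ** P0@[0:2],P7@[1:2]
[3] read 'b'  n3⇒n13 (via fail)  ** P6@[3:3]
[4] read 'b'  n13⇒n4 (via fail)  ** P6@[4:4]
[5] read 'b'  n4⇒n4 (via fail)  ** P6@[5:5]
[6] read 'b'  n4⇒n4 (via fail)  ** P6@[6:6]
[7] read 'b'  n4⇒n4 (via fail)  ** P6@[7:7]
[8] read 'a'  n4⇒n1 (via fail)
[9] read 'b'  n1⇒n13  ** P6@[9:9]
[10] read 'a'  n13⇒n14  ** P4@[8:10]
[11] read 'a'  n14⇒n15 (via fail)  ** P5@[10:11]
[12] read 'b'  n15⇒n13 (via fail)  ** P6@[12:12]
[13] read 'a'  n13⇒n14  ** P4@[11:13]
[14] read 'a'  n14⇒n15 (via fail)  ** P5@[13:14]
[15] read 'c'  n15⇒n2 (via fail)
[16] read 'a'  n2⇒n3  ** P0@[14:16],P7@[15:16]
[17] read 'a'  n3⇒n15 (via fail)  ** P5@[16:17]
[18] read 'a'  n15⇒n15 (via fail)  ** P5@[17:18]
[19] read 'c'  n15⇒n2 (via fail)
[20] read 'a'  n2⇒n3  ** P0@[18:20],P7@[19:20]
[21] read 'c'  n3⇒n12 (via fail)  ** P3@[19:21]
[22] read 'c'  n12⇒n10 (via fail)
[23] read 'b'  n10⇒n4 (via fail)  ** P6@[23:23]
[24] read 'a'  n4⇒n1 (via fail)
[25] read 'b'  n1⇒n13  ** P6@[25:25]
[26] read 'c'  n13⇒n5 (via fail)
[27] read 'b'  n5⇒n6  ** P6@[27:27]
[28] read 'c'  n6⇒n7
[29] read 'a'  n7⇒n8  ** P1@[25:29],P7@[28:29]
[30] read 'b'  n8⇒n13 (via fail)  ** P6@[30:30]
[31] read 'a'  n13⇒n14  ** P4@[29:31]
[32] read 'b'  n14⇒n13 (via fail)  ** P6@[32:32]
[33] read 'b'  n13⇒n4 (via fail)  ** P6@[33:33]
[34] read 'c'  n4⇒n5
[35] read 'a'  n5⇒n11 (via fail)  ** P7@[34:35]
[36] read 'a'  n11⇒n15 (via fail)  ** P5@[35:36]
[37] read 'a'  n15⇒n15 (via fail)  ** P5@[36:37]
[38] read 'a'  n15⇒n15 (via fail)  ** P5@[37:38]
[39] read 'b'  n15⇒n13 (via fail)  ** P6@[39:39]
[40] read 'c'  n13⇒n5 (via fail)
[41] read 'c'  n5⇒n10 (via fail)
[42] read 'c'  n10⇒n10 (via fail)

Matches: [[2,0],[2,7],[3,6],[4,6],[5,6],[6,6],[7,6],[9,6],[10,4],[11,5],[12,6],[13,4],[14,5],[16,0],[16,7],[17,5],[18,5],[20,0],[20,7],[21,3],[23,6],[25,6],[27,6],[29,1],[29,7],[30,6],[31,4],[32,6],[33,6],[35,7],[36,5],[37,5],[38,5],[39,6]]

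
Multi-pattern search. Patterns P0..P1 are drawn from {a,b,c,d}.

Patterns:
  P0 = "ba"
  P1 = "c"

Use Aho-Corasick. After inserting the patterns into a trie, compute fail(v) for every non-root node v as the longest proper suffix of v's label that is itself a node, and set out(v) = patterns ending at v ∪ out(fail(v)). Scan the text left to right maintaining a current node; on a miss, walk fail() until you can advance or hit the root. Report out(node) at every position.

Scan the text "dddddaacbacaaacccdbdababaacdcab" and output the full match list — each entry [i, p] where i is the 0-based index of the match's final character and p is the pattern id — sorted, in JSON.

Build automaton:
Trie (insert patterns):
  0='ε' goto b→1 c→3
  1='b' goto a→2
  2='ba' goto ·  ←P0
  3='c' goto ·  ←P1

BFS fail/out derivation:
  fail(1) 'b': from fail(0)=0 chase 'b': 0 ⇒ 0;  out=∅∪out(0)=∅
  fail(3) 'c': from fail(0)=0 chase 'c': 0 ⇒ 0;  out={1}∪out(0)={1}
  fail(2) 'ba': from fail(1)=0 chase 'a': 0 ⇒ 0;  out={0}∪out(0)={0}

Run:
[0] read 'd'  n0⇒n0
[1] read 'd'  n0⇒n0
[2] read 'd'  n0⇒n0
[3] read 'd'  n0⇒n0
[4] read 'd'  n0⇒n0
[5] read 'a'  n0⇒n0
[6] read 'a'  n0⇒n0
[7] read 'c'  n0⇒n3  emit P1@[7:7]
[8] read 'b'  n3⇒n1 (fail-walked)
[9] read 'a'  n1⇒n2  emit P0@[8:9]
[10] read 'c'  n2⇒n3 (fail-walked)  emit P1@[10:10]
[11] read 'a'  n3⇒n0 (fail-walked)
[12] read 'a'  n0⇒n0
[13] read 'a'  n0⇒n0
[14] read 'c'  n0⇒n3  emit P1@[14:14]
[15] read 'c'  n3⇒n3 (fail-walked)  emit P1@[15:15]
[16] read 'c'  n3⇒n3 (fail-walked)  emit P1@[16:16]
[17] read 'd'  n3⇒n0 (fail-walked)
[18] read 'b'  n0⇒n1
[19] read 'd'  n1⇒n0 (fail-walked)
[20] read 'a'  n0⇒n0
[21] read 'b'  n0⇒n1
[22] read 'a'  n1⇒n2  emit P0@[21:22]
[23] read 'b'  n2⇒n1 (fail-walked)
[24] read 'a'  n1⇒n2  emit P0@[23:24]
[25] read 'a'  n2⇒n0 (fail-walked)
[26] read 'c'  n0⇒n3  emit P1@[26:26]
[27] read 'd'  n3⇒n0 (fail-walked)
[28] read 'c'  n0⇒n3  emit P1@[28:28]
[29] read 'a'  n3⇒n0 (fail-walked)
[30] read 'b'  n0⇒n1

All matches (sorted): [[7,1],[9,0],[10,1],[14,1],[15,1],[16,1],[22,0],[24,0],[26,1],[28,1]]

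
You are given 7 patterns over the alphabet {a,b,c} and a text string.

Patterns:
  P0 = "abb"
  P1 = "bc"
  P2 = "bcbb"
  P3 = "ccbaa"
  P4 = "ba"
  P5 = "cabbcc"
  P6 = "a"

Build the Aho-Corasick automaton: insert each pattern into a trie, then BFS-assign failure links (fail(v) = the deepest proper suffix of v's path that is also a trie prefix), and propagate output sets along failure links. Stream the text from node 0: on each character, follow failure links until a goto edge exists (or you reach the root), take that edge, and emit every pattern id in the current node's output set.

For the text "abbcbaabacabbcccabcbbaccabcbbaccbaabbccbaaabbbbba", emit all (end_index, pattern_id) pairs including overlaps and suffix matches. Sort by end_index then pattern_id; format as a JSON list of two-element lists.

Construct AC machine:
Trie (insert patterns):
  0='ε' goto a→1 b→4 c→8
  1='a' goto b→2  ←P6
  2='ab' goto b→3
  3='abb' goto ·  ←P0
  4='b' goto a→13 c→5
  5='bc' goto b→6  ←P1
  6='bcb' goto b→7
  7='bcbb' goto ·  ←P2
  8='c' goto a→14 c→9
  9='cc' goto b→10
  10='ccb' goto a→11
  11='ccba' goto a→12
  12='ccbaa' goto ·  ←P3
  13='ba' goto ·  ←P4
  14='ca' goto b→15
  15='cab' goto b→16
  16='cabb' goto c→17
  17='cabbc' goto c→18
  18='cabbcc' goto ·  ←P5

BFS fail/out derivation:
  n1('a'): parent n0 fail=0; on 'a' 0 → fail=0;  out {6}∪∅={6}
  n4('b'): parent n0 fail=0; on 'b' 0 → fail=0;  out ∅∪∅=∅
  n8('c'): parent n0 fail=0; on 'c' 0 → fail=0;  out ∅∪∅=∅
  n2('ab'): parent n1 fail=0; on 'b' 0 → fail=4;  out ∅∪∅=∅
  n5('bc'): parent n4 fail=0; on 'c' 0 → fail=8;  out {1}∪∅={1}
  n9('cc'): parent n8 fail=0; on 'c' 0 → fail=8;  out ∅∪∅=∅
  n13('ba'): parent n4 fail=0; on 'a' 0 → fail=1;  out {4}∪{6}={4,6}
  n14('ca'): parent n8 fail=0; on 'a' 0 → fail=1;  out ∅∪{6}={6}
  n3('abb'): parent n2 fail=4; on 'b' 4→0 → fail=4;  out {0}∪∅={0}
  n6('bcb'): parent n5 fail=8; on 'b' 8→0 → fail=4;  out ∅∪∅=∅
  n10('ccb'): parent n9 fail=8; on 'b' 8→0 → fail=4;  out ∅∪∅=∅
  n15('cab'): parent n14 fail=1; on 'b' 1 → fail=2;  out ∅∪∅=∅
  n7('bcbb'): parent n6 fail=4; on 'b' 4→0 → fail=4;  out {2}∪∅={2}
  n11('ccba'): parent n10 fail=4; on 'a' 4 → fail=13;  out ∅∪{4,6}={4,6}
  n16('cabb'): parent n15 fail=2; on 'b' 2 → fail=3;  out ∅∪{0}={0}
  n12('ccbaa'): parent n11 fail=13; on 'a' 13→1→0 → fail=1;  out {3}∪{6}={3,6}
  n17('cabbc'): parent n16 fail=3; on 'c' 3→4 → fail=5;  out ∅∪{1}={1}
  n18('cabbcc'): parent n17 fail=5; on 'c' 5→8 → fail=9;  out {5}∪∅={5}

Run:
pos 0 'a': at 1  → match P6@[0:0]
pos 1 'b': at 2
pos 2 'b': at 3  → match P0@[0:2]
pos 3 'c': at 5 (fail-walked)  → match P1@[2:3]
pos 4 'b': at 6
pos 5 'a': at 13 (fail-walked)  → match P4@[4:5],P6@[5:5]
pos 6 'a': at 1 (fail-walked)  → match P6@[6:6]
pos 7 'b': at 2
pos 8 'a': at 13 (fail-walked)  → match P4@[7:8],P6@[8:8]
pos 9 'c': at 8 (fail-walked)
pos 10 'a': at 14  → match P6@[10:10]
pos 11 'b': at 15
pos 12 'b': at 16  → match P0@[10:12]
pos 13 'c': at 17  → match P1@[12:13]
pos 14 'c': at 18  → match P5@[9:14]
pos 15 'c': at 9 (fail-walked)
pos 16 'a': at 14 (fail-walked)  → match P6@[16:16]
pos 17 'b': at 15
pos 18 'c': at 5 (fail-walked)  → match P1@[17:18]
pos 19 'b': at 6
pos 20 'b': at 7  → match P2@[17:20]
pos 21 'a': at 13 (fail-walked)  → match P4@[20:21],P6@[21:21]
pos 22 'c': at 8 (fail-walked)
pos 23 'c': at 9
pos 24 'a': at 14 (fail-walked)  → match P6@[24:24]
pos 25 'b': at 15
pos 26 'c': at 5 (fail-walked)  → match P1@[25:26]
pos 27 'b': at 6
pos 28 'b': at 7  → match P2@[25:28]
pos 29 'a': at 13 (fail-walked)  → match P4@[28:29],P6@[29:29]
pos 30 'c': at 8 (fail-walked)
pos 31 'c': at 9
pos 32 'b': at 10
pos 33 'a': at 11  → match P4@[32:33],P6@[33:33]
pos 34 'a': at 12  → match P3@[30:34],P6@[34:34]
pos 35 'b': at 2 (fail-walked)
pos 36 'b': at 3  → match P0@[34:36]
pos 37 'c': at 5 (fail-walked)  → match P1@[36:37]
pos 38 'c': at 9 (fail-walked)
pos 39 'b': at 10
pos 40 'a': at 11  → match P4@[39:40],P6@[40:40]
pos 41 'a': at 12  → match P3@[37:41],P6@[41:41]
pos 42 'a': at 1 (fail-walked)  → match P6@[42:42]
pos 43 'b': at 2
pos 44 'b': at 3  → match P0@[42:44]
pos 45 'b': at 4 (fail-walked)
pos 46 'b': at 4 (fail-walked)
pos 47 'b': at 4 (fail-walked)
pos 48 'a': at 13  → match P4@[47:48],P6@[48:48]

All matches (sorted): [[0,6],[2,0],[3,1],[5,4],[5,6],[6,6],[8,4],[8,6],[10,6],[12,0],[13,1],[14,5],[16,6],[18,1],[20,2],[21,4],[21,6],[24,6],[26,1],[28,2],[29,4],[29,6],[33,4],[33,6],[34,3],[34,6],[36,0],[37,1],[40,4],[40,6],[41,3],[41,6],[42,6],[44,0],[48,4],[48,6]]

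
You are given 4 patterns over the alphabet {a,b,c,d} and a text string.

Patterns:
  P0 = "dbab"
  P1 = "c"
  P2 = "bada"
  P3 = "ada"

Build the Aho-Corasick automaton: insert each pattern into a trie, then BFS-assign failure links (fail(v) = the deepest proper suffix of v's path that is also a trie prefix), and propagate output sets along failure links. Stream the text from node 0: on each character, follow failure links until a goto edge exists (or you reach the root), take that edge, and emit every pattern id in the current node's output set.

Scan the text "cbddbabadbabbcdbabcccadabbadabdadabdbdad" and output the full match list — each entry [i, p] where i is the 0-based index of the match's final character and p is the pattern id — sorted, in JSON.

Build:
Trie (insert patterns):
  n0 'ε': a→10 b→6 c→5 d→1
  n1 'd': b→2
  n2 'db': a→3
  n3 'dba': b→4
  n4 'dbab': ·  [P0 ends]
  n5 'c': ·  [P1 ends]
  n6 'b': a→7
  n7 'ba': d→8
  n8 'bad': a→9
  n9 'bada': ·  [P2 ends]
  n10 'a': d→11
  n11 'ad': a→12
  n12 'ada': ·  [P3 ends]

Failure links (BFS by depth):
  fail(1) 'd': from fail(0)=0 chase 'd': 0 ⇒ 0;  out=∅∪out(0)=∅
  fail(5) 'c': from fail(0)=0 chase 'c': 0 ⇒ 0;  out={1}∪out(0)={1}
  fail(6) 'b': from fail(0)=0 chase 'b': 0 ⇒ 0;  out=∅∪out(0)=∅
  fail(10) 'a': from fail(0)=0 chase 'a': 0 ⇒ 0;  out=∅∪out(0)=∅
  fail(2) 'db': from fail(1)=0 chase 'b': 0 ⇒ 6;  out=∅∪out(6)=∅
  fail(7) 'ba': from fail(6)=0 chase 'a': 0 ⇒ 10;  out=∅∪out(10)=∅
  fail(11) 'ad': from fail(10)=0 chase 'd': 0 ⇒ 1;  out=∅∪out(1)=∅
  fail(3) 'dba': from fail(2)=6 chase 'a': 6 ⇒ 7;  out=∅∪out(7)=∅
  fail(8) 'bad': from fail(7)=10 chase 'd': 10 ⇒ 11;  out=∅∪out(11)=∅
  fail(12) 'ada': from fail(11)=1 chase 'a': 1→0 ⇒ 10;  out={3}∪out(10)={3}
  fail(4) 'dbab': from fail(3)=7 chase 'b': 7→10→0 ⇒ 6;  out={0}∪out(6)={0}
  fail(9) 'bada': from fail(8)=11 chase 'a': 11 ⇒ 12;  out={2}∪out(12)={2,3}

Scan:
i=0 'c': node 0→5  emit P1@[0:0]
i=1 'b': node 5→6 ·f
i=2 'd': node 6→1 ·f
i=3 'd': node 1→1 ·f
i=4 'b': node 1→2
i=5 'a': node 2→3
i=6 'b': node 3→4  emit P0@[3:6]
i=7 'a': node 4→7 ·f
i=8 'd': node 7→8
i=9 'b': node 8→2 ·f
i=10 'a': node 2→3
i=11 'b': node 3→4  emit P0@[8:11]
i=12 'b': node 4→6 ·f
i=13 'c': node 6→5 ·f  emit P1@[13:13]
i=14 'd': node 5→1 ·f
i=15 'b': node 1→2
i=16 'a': node 2→3
i=17 'b': node 3→4  emit P0@[14:17]
i=18 'c': node 4→5 ·f  emit P1@[18:18]
i=19 'c': node 5→5 ·f  emit P1@[19:19]
i=20 'c': node 5→5 ·f  emit P1@[20:20]
i=21 'a': node 5→10 ·f
i=22 'd': node 10→11
i=23 'a': node 11→12  emit P3@[21:23]
i=24 'b': node 12→6 ·f
i=25 'b': node 6→6 ·f
i=26 'a': node 6→7
i=27 'd': node 7→8
i=28 'a': node 8→9  emit P2@[25:28],P3@[26:28]
i=29 'b': node 9→6 ·f
i=30 'd': node 6→1 ·f
i=31 'a': node 1→10 ·f
i=32 'd': node 10→11
i=33 'a': node 11→12  emit P3@[31:33]
i=34 'b': node 12→6 ·f
i=35 'd': node 6→1 ·f
i=36 'b': node 1→2
i=37 'd': node 2→1 ·f
i=38 'a': node 1→10 ·f
i=39 'd': node 10→11

Result: [[0,1],[6,0],[11,0],[13,1],[17,0],[18,1],[19,1],[20,1],[23,3],[28,2],[28,3],[33,3]]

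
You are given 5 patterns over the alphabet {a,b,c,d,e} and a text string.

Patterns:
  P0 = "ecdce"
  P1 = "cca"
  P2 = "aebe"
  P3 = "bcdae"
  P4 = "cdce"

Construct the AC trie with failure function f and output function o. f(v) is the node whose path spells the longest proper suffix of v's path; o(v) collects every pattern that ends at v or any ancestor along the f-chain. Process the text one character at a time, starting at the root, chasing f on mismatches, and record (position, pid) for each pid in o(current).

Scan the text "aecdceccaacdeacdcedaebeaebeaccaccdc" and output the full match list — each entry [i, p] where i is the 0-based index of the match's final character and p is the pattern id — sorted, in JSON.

Build:
Trie nodes:
  0='ε' goto a→9 b→13 c→6 e→1
  1='e' goto c→2
  2='ec' goto d→3
  3='ecd' goto c→4
  4='ecdc' goto e→5
  5='ecdce' goto ·  ←P0
  6='c' goto c→7 d→18
  7='cc' goto a→8
  8='cca' goto ·  ←P1
  9='a' goto e→10
  10='ae' goto b→11
  11='aeb' goto e→12
  12='aebe' goto ·  ←P2
  13='b' goto c→14
  14='bc' goto d→15
  15='bcd' goto a→16
  16='bcda' goto e→17
  17='bcdae' goto ·  ←P3
  18='cd' goto c→19
  19='cdc' goto e→20
  20='cdce' goto ·  ←P4

Failure links (BFS by depth):
  fail(1) 'e': from fail(0)=0 chase 'e': 0 ⇒ 0;  out=∅∪out(0)=∅
  fail(6) 'c': from fail(0)=0 chase 'c': 0 ⇒ 0;  out=∅∪out(0)=∅
  fail(9) 'a': from fail(0)=0 chase 'a': 0 ⇒ 0;  out=∅∪out(0)=∅
  fail(13) 'b': from fail(0)=0 chase 'b': 0 ⇒ 0;  out=∅∪out(0)=∅
  fail(2) 'ec': from fail(1)=0 chase 'c': 0 ⇒ 6;  out=∅∪out(6)=∅
  fail(7) 'cc': from fail(6)=0 chase 'c': 0 ⇒ 6;  out=∅∪out(6)=∅
  fail(10) 'ae': from fail(9)=0 chase 'e': 0 ⇒ 1;  out=∅∪out(1)=∅
  fail(14) 'bc': from fail(13)=0 chase 'c': 0 ⇒ 6;  out=∅∪out(6)=∅
  fail(18) 'cd': from fail(6)=0 chase 'd': 0 ⇒ 0;  out=∅∪out(0)=∅
  fail(3) 'ecd': from fail(2)=6 chase 'd': 6 ⇒ 18;  out=∅∪out(18)=∅
  fail(8) 'cca': from fail(7)=6 chase 'a': 6→0 ⇒ 9;  out={1}∪out(9)={1}
  fail(11) 'aeb': from fail(10)=1 chase 'b': 1→0 ⇒ 13;  out=∅∪out(13)=∅
  fail(15) 'bcd': from fail(14)=6 chase 'd': 6 ⇒ 18;  out=∅∪out(18)=∅
  fail(19) 'cdc': from fail(18)=0 chase 'c': 0 ⇒ 6;  out=∅∪out(6)=∅
  fail(4) 'ecdc': from fail(3)=18 chase 'c': 18 ⇒ 19;  out=∅∪out(19)=∅
  fail(12) 'aebe': from fail(11)=13 chase 'e': 13→0 ⇒ 1;  out={2}∪out(1)={2}
  fail(16) 'bcda': from fail(15)=18 chase 'a': 18→0 ⇒ 9;  out=∅∪out(9)=∅
  fail(20) 'cdce': from fail(19)=6 chase 'e': 6→0 ⇒ 1;  out={4}∪out(1)={4}
  fail(5) 'ecdce': from fail(4)=19 chase 'e': 19 ⇒ 20;  out={0}∪out(20)={0,4}
  fail(17) 'bcdae': from fail(16)=9 chase 'e': 9 ⇒ 10;  out={3}∪out(10)={3}

Run:
[0] read 'a'  n0⇒n9
[1] read 'e'  n9⇒n10
[2] read 'c'  n10⇒n2 ·f
[3] read 'd'  n2⇒n3
[4] read 'c'  n3⇒n4
[5] read 'e'  n4⇒n5  emit P0@[1:5],P4@[2:5]
[6] read 'c'  n5⇒n2 ·f
[7] read 'c'  n2⇒n7 ·f
[8] read 'a'  n7⇒n8  emit P1@[6:8]
[9] read 'a'  n8⇒n9 ·f
[10] read 'c'  n9⇒n6 ·f
[11] read 'd'  n6⇒n18
[12] read 'e'  n18⇒n1 ·f
[13] read 'a'  n1⇒n9 ·f
[14] read 'c'  n9⇒n6 ·f
[15] read 'd'  n6⇒n18
[16] read 'c'  n18⇒n19
[17] read 'e'  n19⇒n20  emit P4@[14:17]
[18] read 'd'  n20⇒n0 ·f
[19] read 'a'  n0⇒n9
[20] read 'e'  n9⇒n10
[21] read 'b'  n10⇒n11
[22] read 'e'  n11⇒n12  emit P2@[19:22]
[23] read 'a'  n12⇒n9 ·f
[24] read 'e'  n9⇒n10
[25] read 'b'  n10⇒n11
[26] read 'e'  n11⇒n12  emit P2@[23:26]
[27] read 'a'  n12⇒n9 ·f
[28] read 'c'  n9⇒n6 ·f
[29] read 'c'  n6⇒n7
[30] read 'a'  n7⇒n8  emit P1@[28:30]
[31] read 'c'  n8⇒n6 ·f
[32] read 'c'  n6⇒n7
[33] read 'd'  n7⇒n18 ·f
[34] read 'c'  n18⇒n19

All matches (sorted): [[5,0],[5,4],[8,1],[17,4],[22,2],[26,2],[30,1]]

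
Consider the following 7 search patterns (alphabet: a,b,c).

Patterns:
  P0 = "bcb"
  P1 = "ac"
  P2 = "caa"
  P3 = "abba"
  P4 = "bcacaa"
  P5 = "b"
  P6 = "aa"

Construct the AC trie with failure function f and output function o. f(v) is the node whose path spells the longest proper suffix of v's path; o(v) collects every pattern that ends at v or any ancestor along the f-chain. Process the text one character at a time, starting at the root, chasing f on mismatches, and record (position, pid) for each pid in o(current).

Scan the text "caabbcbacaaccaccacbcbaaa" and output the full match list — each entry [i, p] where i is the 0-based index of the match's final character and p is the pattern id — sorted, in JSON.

Construct AC machine:
Trie (insert patterns):
  n0 'ε': a→4 b→1 c→6
  n1 'b': c→2  ←P5
  n2 'bc': a→12 b→3
  n3 'bcb': ·  ←P0
  n4 'a': a→16 b→9 c→5
  n5 'ac': ·  ←P1
  n6 'c': a→7
  n7 'ca': a→8
  n8 'caa': ·  ←P2
  n9 'ab': b→10
  n10 'abb': a→11
  n11 'abba': ·  ←P3
  n12 'bca': c→13
  n13 'bcac': a→14
  n14 'bcaca': a→15
  n15 'bcacaa': ·  ←P4
  n16 'aa': ·  ←P6

Failure links (BFS by depth):
  n1('b'): parent n0 fail=0; on 'b' 0 → fail=0;  out {5}∪∅={5}
  n4('a'): parent n0 fail=0; on 'a' 0 → fail=0;  out ∅∪∅=∅
  n6('c'): parent n0 fail=0; on 'c' 0 → fail=0;  out ∅∪∅=∅
  n2('bc'): parent n1 fail=0; on 'c' 0 → fail=6;  out ∅∪∅=∅
  n5('ac'): parent n4 fail=0; on 'c' 0 → fail=6;  out {1}∪∅={1}
  n7('ca'): parent n6 fail=0; on 'a' 0 → fail=4;  out ∅∪∅=∅
  n9('ab'): parent n4 fail=0; on 'b' 0 → fail=1;  out ∅∪{5}={5}
  n16('aa'): parent n4 fail=0; on 'a' 0 → fail=4;  out {6}∪∅={6}
  n3('bcb'): parent n2 fail=6; on 'b' 6→0 → fail=1;  out {0}∪{5}={0,5}
  n8('caa'): parent n7 fail=4; on 'a' 4 → fail=16;  out {2}∪{6}={2,6}
  n10('abb'): parent n9 fail=1; on 'b' 1→0 → fail=1;  out ∅∪{5}={5}
  n12('bca'): parent n2 fail=6; on 'a' 6 → fail=7;  out ∅∪∅=∅
  n11('abba'): parent n10 fail=1; on 'a' 1→0 → fail=4;  out {3}∪∅={3}
  n13('bcac'): parent n12 fail=7; on 'c' 7→4 → fail=5;  out ∅∪{1}={1}
  n14('bcaca'): parent n13 fail=5; on 'a' 5→6 → fail=7;  out ∅∪∅=∅
  n15('bcacaa'): parent n14 fail=7; on 'a' 7 → fail=8;  out {4}∪{2,6}={2,4,6}

Scan:
[0] read 'c'  n0⇒n6
[1] read 'a'  n6⇒n7
[2] read 'a'  n7⇒n8  emit P2@[0:2],P6@[1:2]
[3] read 'b'  n8⇒n9 (fail-walked)  emit P5@[3:3]
[4] read 'b'  n9⇒n10  emit P5@[4:4]
[5] read 'c'  n10⇒n2 (fail-walked)
[6] read 'b'  n2⇒n3  emit P0@[4:6],P5@[6:6]
[7] read 'a'  n3⇒n4 (fail-walked)
[8] read 'c'  n4⇒n5  emit P1@[7:8]
[9] read 'a'  n5⇒n7 (fail-walked)
[10] read 'a'  n7⇒n8  emit P2@[8:10],P6@[9:10]
[11] read 'c'  n8⇒n5 (fail-walked)  emit P1@[10:11]
[12] read 'c'  n5⇒n6 (fail-walked)
[13] read 'a'  n6⇒n7
[14] read 'c'  n7⇒n5 (fail-walked)  emit P1@[13:14]
[15] read 'c'  n5⇒n6 (fail-walked)
[16] read 'a'  n6⇒n7
[17] read 'c'  n7⇒n5 (fail-walked)  emit P1@[16:17]
[18] read 'b'  n5⇒n1 (fail-walked)  emit P5@[18:18]
[19] read 'c'  n1⇒n2
[20] read 'b'  n2⇒n3  emit P0@[18:20],P5@[20:20]
[21] read 'a'  n3⇒n4 (fail-walked)
[22] read 'a'  n4⇒n16  emit P6@[21:22]
[23] read 'a'  n16⇒n16 (fail-walked)  emit P6@[22:23]

Result: [[2,2],[2,6],[3,5],[4,5],[6,0],[6,5],[8,1],[10,2],[10,6],[11,1],[14,1],[17,1],[18,5],[20,0],[20,5],[22,6],[23,6]]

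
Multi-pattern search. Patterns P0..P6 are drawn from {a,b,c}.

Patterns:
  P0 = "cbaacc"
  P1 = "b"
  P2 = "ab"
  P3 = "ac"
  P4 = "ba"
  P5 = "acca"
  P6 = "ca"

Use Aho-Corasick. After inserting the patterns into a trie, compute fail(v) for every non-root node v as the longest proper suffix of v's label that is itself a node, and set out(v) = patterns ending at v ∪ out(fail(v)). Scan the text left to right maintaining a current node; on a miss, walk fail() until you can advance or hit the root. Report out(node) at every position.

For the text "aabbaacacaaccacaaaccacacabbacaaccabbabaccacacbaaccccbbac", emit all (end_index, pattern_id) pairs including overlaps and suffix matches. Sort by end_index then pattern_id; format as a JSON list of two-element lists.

Construct AC machine:
Trie nodes:
  0='ε' goto a→8 b→7 c→1
  1='c' goto a→14 b→2
  2='cb' goto a→3
  3='cba' goto a→4
  4='cbaa' goto c→5
  5='cbaac' goto c→6
  6='cbaacc' goto ·  ←P0
  7='b' goto a→11  ←P1
  8='a' goto b→9 c→10
  9='ab' goto ·  ←P2
  10='ac' goto c→12  ←P3
  11='ba' goto ·  ←P4
  12='acc' goto a→13
  13='acca' goto ·  ←P5
  14='ca' goto ·  ←P6

Failure links (BFS by depth):
  fail(1) 'c': from fail(0)=0 chase 'c': 0 ⇒ 0;  out=∅∪out(0)=∅
  fail(7) 'b': from fail(0)=0 chase 'b': 0 ⇒ 0;  out={1}∪out(0)={1}
  fail(8) 'a': from fail(0)=0 chase 'a': 0 ⇒ 0;  out=∅∪out(0)=∅
  fail(2) 'cb': from fail(1)=0 chase 'b': 0 ⇒ 7;  out=∅∪out(7)={1}
  fail(9) 'ab': from fail(8)=0 chase 'b': 0 ⇒ 7;  out={2}∪out(7)={1,2}
  fail(10) 'ac': from fail(8)=0 chase 'c': 0 ⇒ 1;  out={3}∪out(1)={3}
  fail(11) 'ba': from fail(7)=0 chase 'a': 0 ⇒ 8;  out={4}∪out(8)={4}
  fail(14) 'ca': from fail(1)=0 chase 'a': 0 ⇒ 8;  out={6}∪out(8)={6}
  fail(3) 'cba': from fail(2)=7 chase 'a': 7 ⇒ 11;  out=∅∪out(11)={4}
  fail(12) 'acc': from fail(10)=1 chase 'c': 1→0 ⇒ 1;  out=∅∪out(1)=∅
  fail(4) 'cbaa': from fail(3)=11 chase 'a': 11→8→0 ⇒ 8;  out=∅∪out(8)=∅
  fail(13) 'acca': from fail(12)=1 chase 'a': 1 ⇒ 14;  out={5}∪out(14)={5,6}
  fail(5) 'cbaac': from fail(4)=8 chase 'c': 8 ⇒ 10;  out=∅∪out(10)={3}
  fail(6) 'cbaacc': from fail(5)=10 chase 'c': 10 ⇒ 12;  out={0}∪out(12)={0}

Text stream:
pos 0 'a': at 8
pos 1 'a': at 8 (via fail)
pos 2 'b': at 9  → match P1@[2:2],P2@[1:2]
pos 3 'b': at 7 (via fail)  → match P1@[3:3]
pos 4 'a': at 11  → match P4@[3:4]
pos 5 'a': at 8 (via fail)
pos 6 'c': at 10  → match P3@[5:6]
pos 7 'a': at 14 (via fail)  → match P6@[6:7]
pos 8 'c': at 10 (via fail)  → match P3@[7:8]
pos 9 'a': at 14 (via fail)  → match P6@[8:9]
pos 10 'a': at 8 (via fail)
pos 11 'c': at 10  → match P3@[10:11]
pos 12 'c': at 12
pos 13 'a': at 13  → match P5@[10:13],P6@[12:13]
pos 14 'c': at 10 (via fail)  → match P3@[13:14]
pos 15 'a': at 14 (via fail)  → match P6@[14:15]
pos 16 'a': at 8 (via fail)
pos 17 'a': at 8 (via fail)
pos 18 'c': at 10  → match P3@[17:18]
pos 19 'c': at 12
pos 20 'a': at 13  → match P5@[17:20],P6@[19:20]
pos 21 'c': at 10 (via fail)  → match P3@[20:21]
pos 22 'a': at 14 (via fail)  → match P6@[21:22]
pos 23 'c': at 10 (via fail)  → match P3@[22:23]
pos 24 'a': at 14 (via fail)  → match P6@[23:24]
pos 25 'b': at 9 (via fail)  → match P1@[25:25],P2@[24:25]
pos 26 'b': at 7 (via fail)  → match P1@[26:26]
pos 27 'a': at 11  → match P4@[26:27]
pos 28 'c': at 10 (via fail)  → match P3@[27:28]
pos 29 'a': at 14 (via fail)  → match P6@[28:29]
pos 30 'a': at 8 (via fail)
pos 31 'c': at 10  → match P3@[30:31]
pos 32 'c': at 12
pos 33 'a': at 13  → match P5@[30:33],P6@[32:33]
pos 34 'b': at 9 (via fail)  → match P1@[34:34],P2@[33:34]
pos 35 'b': at 7 (via fail)  → match P1@[35:35]
pos 36 'a': at 11  → match P4@[35:36]
pos 37 'b': at 9 (via fail)  → match P1@[37:37],P2@[36:37]
pos 38 'a': at 11 (via fail)  → match P4@[37:38]
pos 39 'c': at 10 (via fail)  → match P3@[38:39]
pos 40 'c': at 12
pos 41 'a': at 13  → match P5@[38:41],P6@[40:41]
pos 42 'c': at 10 (via fail)  → match P3@[41:42]
pos 43 'a': at 14 (via fail)  → match P6@[42:43]
pos 44 'c': at 10 (via fail)  → match P3@[43:44]
pos 45 'b': at 2 (via fail)  → match P1@[45:45]
pos 46 'a': at 3  → match P4@[45:46]
pos 47 'a': at 4
pos 48 'c': at 5  → match P3@[47:48]
pos 49 'c': at 6  → match P0@[44:49]
pos 50 'c': at 1 (via fail)
pos 51 'c': at 1 (via fail)
pos 52 'b': at 2  → match P1@[52:52]
pos 53 'b': at 7 (via fail)  → match P1@[53:53]
pos 54 'a': at 11  → match P4@[53:54]
pos 55 'c': at 10 (via fail)  → match P3@[54:55]

All matches (sorted): [[2,1],[2,2],[3,1],[4,4],[6,3],[7,6],[8,3],[9,6],[11,3],[13,5],[13,6],[14,3],[15,6],[18,3],[20,5],[20,6],[21,3],[22,6],[23,3],[24,6],[25,1],[25,2],[26,1],[27,4],[28,3],[29,6],[31,3],[33,5],[33,6],[34,1],[34,2],[35,1],[36,4],[37,1],[37,2],[38,4],[39,3],[41,5],[41,6],[42,3],[43,6],[44,3],[45,1],[46,4],[48,3],[49,0],[52,1],[53,1],[54,4],[55,3]]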